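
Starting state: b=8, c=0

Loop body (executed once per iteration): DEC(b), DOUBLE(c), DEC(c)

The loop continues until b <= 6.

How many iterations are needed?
2

Tracing iterations:
Initial: b=8, c=0
After iteration 1: b=7, c=-1
After iteration 2: b=6, c=-3
b <= 6 now holds, so the loop exits after 2 iterations.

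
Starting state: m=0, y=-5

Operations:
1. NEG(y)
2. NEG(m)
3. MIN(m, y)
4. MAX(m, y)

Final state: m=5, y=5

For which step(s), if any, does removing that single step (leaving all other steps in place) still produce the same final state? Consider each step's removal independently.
Step(s) 2, 3

Testing removal of each single step:
Without step 1: final = m=-5, y=-5 (different)
Without step 2: final = m=5, y=5 (same)
Without step 3: final = m=5, y=5 (same)
Without step 4: final = m=0, y=5 (different)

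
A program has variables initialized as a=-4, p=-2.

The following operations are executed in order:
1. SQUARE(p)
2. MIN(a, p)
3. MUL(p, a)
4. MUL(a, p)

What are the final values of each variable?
{a: 64, p: -16}

Step-by-step execution:
Initial: a=-4, p=-2
After step 1 (SQUARE(p)): a=-4, p=4
After step 2 (MIN(a, p)): a=-4, p=4
After step 3 (MUL(p, a)): a=-4, p=-16
After step 4 (MUL(a, p)): a=64, p=-16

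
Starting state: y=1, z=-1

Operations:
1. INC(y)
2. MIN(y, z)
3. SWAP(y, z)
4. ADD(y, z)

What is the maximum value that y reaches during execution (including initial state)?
2

Values of y at each step:
Initial: y = 1
After step 1: y = 2 ← maximum
After step 2: y = -1
After step 3: y = -1
After step 4: y = -2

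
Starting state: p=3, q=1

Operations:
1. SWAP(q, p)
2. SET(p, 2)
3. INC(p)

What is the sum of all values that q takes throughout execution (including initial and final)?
10

Values of q at each step:
Initial: q = 1
After step 1: q = 3
After step 2: q = 3
After step 3: q = 3
Sum = 1 + 3 + 3 + 3 = 10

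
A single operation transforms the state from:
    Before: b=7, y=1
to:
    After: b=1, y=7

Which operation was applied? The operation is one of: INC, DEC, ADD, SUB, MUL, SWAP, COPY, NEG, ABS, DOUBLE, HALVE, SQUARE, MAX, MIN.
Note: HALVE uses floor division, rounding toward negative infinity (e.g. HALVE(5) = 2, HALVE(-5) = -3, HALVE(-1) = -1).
SWAP(b, y)

Analyzing the change:
Before: b=7, y=1
After: b=1, y=7
Variable b changed from 7 to 1
Variable y changed from 1 to 7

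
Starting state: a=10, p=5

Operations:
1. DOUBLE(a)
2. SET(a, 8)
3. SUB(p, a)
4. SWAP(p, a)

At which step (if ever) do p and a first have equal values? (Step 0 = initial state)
Never

p and a never become equal during execution.

Comparing values at each step:
Initial: p=5, a=10
After step 1: p=5, a=20
After step 2: p=5, a=8
After step 3: p=-3, a=8
After step 4: p=8, a=-3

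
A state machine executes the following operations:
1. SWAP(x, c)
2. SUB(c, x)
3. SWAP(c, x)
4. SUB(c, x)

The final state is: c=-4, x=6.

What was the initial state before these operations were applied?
c=2, x=8

Working backwards:
Final state: c=-4, x=6
Before step 4 (SUB(c, x)): c=2, x=6
Before step 3 (SWAP(c, x)): c=6, x=2
Before step 2 (SUB(c, x)): c=8, x=2
Before step 1 (SWAP(x, c)): c=2, x=8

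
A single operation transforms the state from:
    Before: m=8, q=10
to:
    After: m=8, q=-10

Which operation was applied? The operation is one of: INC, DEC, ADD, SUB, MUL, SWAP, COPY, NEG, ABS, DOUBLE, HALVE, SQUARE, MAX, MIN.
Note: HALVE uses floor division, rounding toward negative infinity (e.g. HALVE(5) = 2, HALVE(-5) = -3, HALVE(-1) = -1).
NEG(q)

Analyzing the change:
Before: m=8, q=10
After: m=8, q=-10
Variable q changed from 10 to -10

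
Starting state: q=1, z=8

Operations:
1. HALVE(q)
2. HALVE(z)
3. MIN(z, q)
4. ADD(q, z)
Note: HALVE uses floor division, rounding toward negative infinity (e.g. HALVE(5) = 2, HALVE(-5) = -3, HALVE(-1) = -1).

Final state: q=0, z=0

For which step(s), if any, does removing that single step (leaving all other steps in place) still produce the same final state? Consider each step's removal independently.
Step(s) 2, 4

Testing removal of each single step:
Without step 1: final = q=2, z=1 (different)
Without step 2: final = q=0, z=0 (same)
Without step 3: final = q=4, z=4 (different)
Without step 4: final = q=0, z=0 (same)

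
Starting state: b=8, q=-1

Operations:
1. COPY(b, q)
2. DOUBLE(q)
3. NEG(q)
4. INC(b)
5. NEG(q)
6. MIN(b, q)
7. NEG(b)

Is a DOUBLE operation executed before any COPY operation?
No

First DOUBLE: step 2
First COPY: step 1
Since 2 > 1, COPY comes first.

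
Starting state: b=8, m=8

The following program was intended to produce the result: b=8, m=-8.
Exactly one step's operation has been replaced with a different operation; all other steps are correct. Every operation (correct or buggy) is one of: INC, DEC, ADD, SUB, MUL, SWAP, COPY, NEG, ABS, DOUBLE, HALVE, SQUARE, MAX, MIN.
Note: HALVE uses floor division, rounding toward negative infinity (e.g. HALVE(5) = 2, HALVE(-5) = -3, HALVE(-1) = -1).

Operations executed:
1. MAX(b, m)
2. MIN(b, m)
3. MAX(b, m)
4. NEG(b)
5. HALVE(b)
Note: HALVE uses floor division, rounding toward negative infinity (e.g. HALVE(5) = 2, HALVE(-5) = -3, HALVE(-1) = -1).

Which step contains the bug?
Step 5

Trace with buggy code:
Initial: b=8, m=8
After step 1: b=8, m=8
After step 2: b=8, m=8
After step 3: b=8, m=8
After step 4: b=-8, m=8
After step 5: b=-4, m=8
Actual final b=-4, m=8 ≠ expected b=8, m=-8.
Step 5 is the only position where a single-operation replacement can produce the expected result.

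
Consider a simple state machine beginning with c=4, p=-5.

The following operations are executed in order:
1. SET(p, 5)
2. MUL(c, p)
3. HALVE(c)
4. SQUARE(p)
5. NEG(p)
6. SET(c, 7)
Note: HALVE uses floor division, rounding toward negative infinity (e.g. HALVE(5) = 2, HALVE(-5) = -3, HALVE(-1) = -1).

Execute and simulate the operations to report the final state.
{c: 7, p: -25}

Step-by-step execution:
Initial: c=4, p=-5
After step 1 (SET(p, 5)): c=4, p=5
After step 2 (MUL(c, p)): c=20, p=5
After step 3 (HALVE(c)): c=10, p=5
After step 4 (SQUARE(p)): c=10, p=25
After step 5 (NEG(p)): c=10, p=-25
After step 6 (SET(c, 7)): c=7, p=-25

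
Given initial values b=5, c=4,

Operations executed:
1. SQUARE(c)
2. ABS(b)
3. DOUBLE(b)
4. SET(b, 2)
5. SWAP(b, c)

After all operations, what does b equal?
b = 16

Tracing execution:
Step 1: SQUARE(c) → b = 5
Step 2: ABS(b) → b = 5
Step 3: DOUBLE(b) → b = 10
Step 4: SET(b, 2) → b = 2
Step 5: SWAP(b, c) → b = 16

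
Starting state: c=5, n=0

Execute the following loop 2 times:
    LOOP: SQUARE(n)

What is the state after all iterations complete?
c=5, n=0

Iteration trace:
Start: c=5, n=0
After iteration 1: c=5, n=0
After iteration 2: c=5, n=0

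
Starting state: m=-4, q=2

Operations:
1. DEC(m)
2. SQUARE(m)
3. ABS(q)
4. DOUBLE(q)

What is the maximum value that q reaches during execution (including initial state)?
4

Values of q at each step:
Initial: q = 2
After step 1: q = 2
After step 2: q = 2
After step 3: q = 2
After step 4: q = 4 ← maximum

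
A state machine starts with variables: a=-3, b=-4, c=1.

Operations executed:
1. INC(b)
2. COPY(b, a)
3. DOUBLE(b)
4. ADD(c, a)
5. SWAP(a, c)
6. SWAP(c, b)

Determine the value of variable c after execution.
c = -6

Tracing execution:
Step 1: INC(b) → c = 1
Step 2: COPY(b, a) → c = 1
Step 3: DOUBLE(b) → c = 1
Step 4: ADD(c, a) → c = -2
Step 5: SWAP(a, c) → c = -3
Step 6: SWAP(c, b) → c = -6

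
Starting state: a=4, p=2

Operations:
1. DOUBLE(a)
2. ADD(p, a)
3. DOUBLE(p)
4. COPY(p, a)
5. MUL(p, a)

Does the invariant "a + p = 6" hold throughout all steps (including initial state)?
No, violated after step 1

The invariant is violated after step 1.

State at each step:
Initial: a=4, p=2
After step 1: a=8, p=2
After step 2: a=8, p=10
After step 3: a=8, p=20
After step 4: a=8, p=8
After step 5: a=8, p=64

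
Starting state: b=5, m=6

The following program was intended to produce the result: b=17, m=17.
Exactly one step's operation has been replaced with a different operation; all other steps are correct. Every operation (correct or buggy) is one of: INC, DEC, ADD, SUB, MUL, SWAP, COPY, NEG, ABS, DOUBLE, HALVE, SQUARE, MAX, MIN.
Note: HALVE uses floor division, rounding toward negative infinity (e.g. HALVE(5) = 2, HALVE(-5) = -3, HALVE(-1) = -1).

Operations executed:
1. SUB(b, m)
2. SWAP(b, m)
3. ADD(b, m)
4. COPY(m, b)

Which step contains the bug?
Step 1

Trace with buggy code:
Initial: b=5, m=6
After step 1: b=-1, m=6
After step 2: b=6, m=-1
After step 3: b=5, m=-1
After step 4: b=5, m=5
Actual final b=5, m=5 ≠ expected b=17, m=17.
Step 1 is the only position where a single-operation replacement can produce the expected result.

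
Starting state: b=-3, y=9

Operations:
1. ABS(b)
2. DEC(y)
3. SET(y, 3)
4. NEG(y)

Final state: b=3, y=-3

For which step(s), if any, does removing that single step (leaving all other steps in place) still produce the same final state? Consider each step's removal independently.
Step(s) 2

Testing removal of each single step:
Without step 1: final = b=-3, y=-3 (different)
Without step 2: final = b=3, y=-3 (same)
Without step 3: final = b=3, y=-8 (different)
Without step 4: final = b=3, y=3 (different)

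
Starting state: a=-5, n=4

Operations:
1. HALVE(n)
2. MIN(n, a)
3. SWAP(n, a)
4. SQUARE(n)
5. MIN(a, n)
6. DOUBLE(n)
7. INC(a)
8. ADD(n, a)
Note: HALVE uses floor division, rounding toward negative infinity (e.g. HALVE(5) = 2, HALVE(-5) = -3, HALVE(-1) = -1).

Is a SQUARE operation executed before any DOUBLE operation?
Yes

First SQUARE: step 4
First DOUBLE: step 6
Since 4 < 6, SQUARE comes first.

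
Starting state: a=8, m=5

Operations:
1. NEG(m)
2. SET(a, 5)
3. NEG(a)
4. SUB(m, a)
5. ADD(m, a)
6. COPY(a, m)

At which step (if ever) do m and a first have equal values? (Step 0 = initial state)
Step 3

m and a first become equal after step 3.

Comparing values at each step:
Initial: m=5, a=8
After step 1: m=-5, a=8
After step 2: m=-5, a=5
After step 3: m=-5, a=-5 ← equal!
After step 4: m=0, a=-5
After step 5: m=-5, a=-5 ← equal!
After step 6: m=-5, a=-5 ← equal!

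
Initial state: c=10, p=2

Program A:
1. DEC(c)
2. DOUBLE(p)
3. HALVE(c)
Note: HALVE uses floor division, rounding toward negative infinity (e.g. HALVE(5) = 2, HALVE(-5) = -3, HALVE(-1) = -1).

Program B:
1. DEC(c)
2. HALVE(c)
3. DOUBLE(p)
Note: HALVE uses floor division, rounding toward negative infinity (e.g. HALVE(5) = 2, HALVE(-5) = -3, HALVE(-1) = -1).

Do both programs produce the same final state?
Yes

Program A final state: c=4, p=4
Program B final state: c=4, p=4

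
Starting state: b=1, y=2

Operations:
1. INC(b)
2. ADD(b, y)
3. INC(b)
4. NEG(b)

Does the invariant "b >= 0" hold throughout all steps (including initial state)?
No, violated after step 4

The invariant is violated after step 4.

State at each step:
Initial: b=1, y=2
After step 1: b=2, y=2
After step 2: b=4, y=2
After step 3: b=5, y=2
After step 4: b=-5, y=2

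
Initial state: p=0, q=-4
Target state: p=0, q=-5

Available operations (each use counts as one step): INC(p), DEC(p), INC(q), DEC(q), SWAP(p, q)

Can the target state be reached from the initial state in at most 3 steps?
Yes

Path (1 step): DEC(q)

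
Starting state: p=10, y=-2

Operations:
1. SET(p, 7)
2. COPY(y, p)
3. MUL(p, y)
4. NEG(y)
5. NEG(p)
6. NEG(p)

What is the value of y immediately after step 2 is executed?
y = 7

Tracing y through execution:
Initial: y = -2
After step 1 (SET(p, 7)): y = -2
After step 2 (COPY(y, p)): y = 7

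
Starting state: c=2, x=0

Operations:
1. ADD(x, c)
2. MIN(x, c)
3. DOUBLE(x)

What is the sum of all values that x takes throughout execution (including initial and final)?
8

Values of x at each step:
Initial: x = 0
After step 1: x = 2
After step 2: x = 2
After step 3: x = 4
Sum = 0 + 2 + 2 + 4 = 8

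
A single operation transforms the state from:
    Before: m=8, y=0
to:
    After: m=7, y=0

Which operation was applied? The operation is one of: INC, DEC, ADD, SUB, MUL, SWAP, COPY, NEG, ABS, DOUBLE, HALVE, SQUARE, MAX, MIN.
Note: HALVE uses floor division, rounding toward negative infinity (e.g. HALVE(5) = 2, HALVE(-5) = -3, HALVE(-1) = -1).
DEC(m)

Analyzing the change:
Before: m=8, y=0
After: m=7, y=0
Variable m changed from 8 to 7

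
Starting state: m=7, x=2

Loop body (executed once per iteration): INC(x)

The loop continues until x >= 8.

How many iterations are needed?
6

Tracing iterations:
Initial: m=7, x=2
After iteration 1: m=7, x=3
After iteration 2: m=7, x=4
After iteration 3: m=7, x=5
After iteration 4: m=7, x=6
After iteration 5: m=7, x=7
After iteration 6: m=7, x=8
x >= 8 now holds, so the loop exits after 6 iterations.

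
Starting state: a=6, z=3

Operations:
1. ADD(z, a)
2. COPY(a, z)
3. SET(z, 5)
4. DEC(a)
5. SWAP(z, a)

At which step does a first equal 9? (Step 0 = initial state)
Step 2

Tracing a:
Initial: a = 6
After step 1: a = 6
After step 2: a = 9 ← first occurrence
After step 3: a = 9
After step 4: a = 8
After step 5: a = 5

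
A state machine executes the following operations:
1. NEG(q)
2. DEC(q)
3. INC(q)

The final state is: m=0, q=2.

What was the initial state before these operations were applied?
m=0, q=-2

Working backwards:
Final state: m=0, q=2
Before step 3 (INC(q)): m=0, q=1
Before step 2 (DEC(q)): m=0, q=2
Before step 1 (NEG(q)): m=0, q=-2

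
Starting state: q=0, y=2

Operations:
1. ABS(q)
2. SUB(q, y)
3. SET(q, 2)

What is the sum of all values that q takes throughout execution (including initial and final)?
0

Values of q at each step:
Initial: q = 0
After step 1: q = 0
After step 2: q = -2
After step 3: q = 2
Sum = 0 + 0 + -2 + 2 = 0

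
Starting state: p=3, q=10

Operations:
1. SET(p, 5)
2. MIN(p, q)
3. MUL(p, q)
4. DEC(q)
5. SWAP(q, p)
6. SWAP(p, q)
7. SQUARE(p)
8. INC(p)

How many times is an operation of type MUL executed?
1

Counting MUL operations:
Step 3: MUL(p, q) ← MUL
Total: 1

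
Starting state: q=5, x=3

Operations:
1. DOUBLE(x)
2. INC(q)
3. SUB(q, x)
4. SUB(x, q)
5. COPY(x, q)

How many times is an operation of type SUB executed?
2

Counting SUB operations:
Step 3: SUB(q, x) ← SUB
Step 4: SUB(x, q) ← SUB
Total: 2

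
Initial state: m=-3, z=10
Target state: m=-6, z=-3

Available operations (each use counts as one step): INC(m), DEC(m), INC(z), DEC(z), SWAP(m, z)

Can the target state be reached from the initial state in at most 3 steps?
No

The target state cannot be reached within 3 steps.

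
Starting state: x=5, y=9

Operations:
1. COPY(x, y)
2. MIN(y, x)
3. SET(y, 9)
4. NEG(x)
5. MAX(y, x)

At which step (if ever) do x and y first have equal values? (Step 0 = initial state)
Step 1

x and y first become equal after step 1.

Comparing values at each step:
Initial: x=5, y=9
After step 1: x=9, y=9 ← equal!
After step 2: x=9, y=9 ← equal!
After step 3: x=9, y=9 ← equal!
After step 4: x=-9, y=9
After step 5: x=-9, y=9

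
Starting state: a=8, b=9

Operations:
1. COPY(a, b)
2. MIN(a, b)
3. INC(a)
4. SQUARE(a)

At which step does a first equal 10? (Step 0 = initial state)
Step 3

Tracing a:
Initial: a = 8
After step 1: a = 9
After step 2: a = 9
After step 3: a = 10 ← first occurrence
After step 4: a = 100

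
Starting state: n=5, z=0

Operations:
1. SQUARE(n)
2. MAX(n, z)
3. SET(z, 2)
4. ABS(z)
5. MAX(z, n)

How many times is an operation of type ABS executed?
1

Counting ABS operations:
Step 4: ABS(z) ← ABS
Total: 1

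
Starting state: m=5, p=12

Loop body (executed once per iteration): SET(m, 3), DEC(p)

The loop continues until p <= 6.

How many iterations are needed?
6

Tracing iterations:
Initial: m=5, p=12
After iteration 1: m=3, p=11
After iteration 2: m=3, p=10
After iteration 3: m=3, p=9
After iteration 4: m=3, p=8
After iteration 5: m=3, p=7
After iteration 6: m=3, p=6
p <= 6 now holds, so the loop exits after 6 iterations.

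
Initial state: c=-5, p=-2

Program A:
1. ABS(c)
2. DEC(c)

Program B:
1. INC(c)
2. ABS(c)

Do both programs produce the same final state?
Yes

Program A final state: c=4, p=-2
Program B final state: c=4, p=-2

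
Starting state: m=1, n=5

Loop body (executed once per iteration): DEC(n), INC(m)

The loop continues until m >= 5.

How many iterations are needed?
4

Tracing iterations:
Initial: m=1, n=5
After iteration 1: m=2, n=4
After iteration 2: m=3, n=3
After iteration 3: m=4, n=2
After iteration 4: m=5, n=1
m >= 5 now holds, so the loop exits after 4 iterations.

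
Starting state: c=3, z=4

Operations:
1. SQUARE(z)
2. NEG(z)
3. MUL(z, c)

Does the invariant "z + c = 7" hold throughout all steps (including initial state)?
No, violated after step 1

The invariant is violated after step 1.

State at each step:
Initial: c=3, z=4
After step 1: c=3, z=16
After step 2: c=3, z=-16
After step 3: c=3, z=-48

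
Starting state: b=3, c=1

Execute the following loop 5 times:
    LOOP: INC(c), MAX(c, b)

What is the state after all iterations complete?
b=3, c=7

Iteration trace:
Start: b=3, c=1
After iteration 1: b=3, c=3
After iteration 2: b=3, c=4
After iteration 3: b=3, c=5
After iteration 4: b=3, c=6
After iteration 5: b=3, c=7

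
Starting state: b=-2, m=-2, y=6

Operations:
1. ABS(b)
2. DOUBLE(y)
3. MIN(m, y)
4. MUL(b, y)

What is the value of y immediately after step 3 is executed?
y = 12

Tracing y through execution:
Initial: y = 6
After step 1 (ABS(b)): y = 6
After step 2 (DOUBLE(y)): y = 12
After step 3 (MIN(m, y)): y = 12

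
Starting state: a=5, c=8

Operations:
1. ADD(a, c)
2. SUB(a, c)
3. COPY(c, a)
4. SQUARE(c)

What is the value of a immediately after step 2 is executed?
a = 5

Tracing a through execution:
Initial: a = 5
After step 1 (ADD(a, c)): a = 13
After step 2 (SUB(a, c)): a = 5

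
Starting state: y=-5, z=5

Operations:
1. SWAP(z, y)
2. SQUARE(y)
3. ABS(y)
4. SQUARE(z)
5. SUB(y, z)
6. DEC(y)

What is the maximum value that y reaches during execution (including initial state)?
25

Values of y at each step:
Initial: y = -5
After step 1: y = 5
After step 2: y = 25 ← maximum
After step 3: y = 25
After step 4: y = 25
After step 5: y = 0
After step 6: y = -1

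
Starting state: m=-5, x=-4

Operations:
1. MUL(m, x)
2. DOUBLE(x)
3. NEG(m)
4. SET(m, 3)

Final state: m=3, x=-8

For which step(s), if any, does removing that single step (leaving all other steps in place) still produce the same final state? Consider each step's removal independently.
Step(s) 1, 3

Testing removal of each single step:
Without step 1: final = m=3, x=-8 (same)
Without step 2: final = m=3, x=-4 (different)
Without step 3: final = m=3, x=-8 (same)
Without step 4: final = m=-20, x=-8 (different)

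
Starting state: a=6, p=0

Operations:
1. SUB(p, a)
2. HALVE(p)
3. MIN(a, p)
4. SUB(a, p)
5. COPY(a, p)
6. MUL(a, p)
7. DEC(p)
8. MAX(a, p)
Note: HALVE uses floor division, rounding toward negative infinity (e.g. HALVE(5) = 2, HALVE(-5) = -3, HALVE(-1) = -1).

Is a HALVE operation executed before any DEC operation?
Yes

First HALVE: step 2
First DEC: step 7
Since 2 < 7, HALVE comes first.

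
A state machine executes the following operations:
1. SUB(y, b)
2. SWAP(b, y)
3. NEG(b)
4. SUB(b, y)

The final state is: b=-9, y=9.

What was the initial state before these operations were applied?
b=9, y=9

Working backwards:
Final state: b=-9, y=9
Before step 4 (SUB(b, y)): b=0, y=9
Before step 3 (NEG(b)): b=0, y=9
Before step 2 (SWAP(b, y)): b=9, y=0
Before step 1 (SUB(y, b)): b=9, y=9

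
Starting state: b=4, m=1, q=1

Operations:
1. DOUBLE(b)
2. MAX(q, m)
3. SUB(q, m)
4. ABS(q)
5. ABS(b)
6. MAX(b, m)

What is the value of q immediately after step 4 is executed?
q = 0

Tracing q through execution:
Initial: q = 1
After step 1 (DOUBLE(b)): q = 1
After step 2 (MAX(q, m)): q = 1
After step 3 (SUB(q, m)): q = 0
After step 4 (ABS(q)): q = 0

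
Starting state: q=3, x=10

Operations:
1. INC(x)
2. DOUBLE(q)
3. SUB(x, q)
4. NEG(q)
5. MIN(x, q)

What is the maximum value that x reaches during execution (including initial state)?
11

Values of x at each step:
Initial: x = 10
After step 1: x = 11 ← maximum
After step 2: x = 11
After step 3: x = 5
After step 4: x = 5
After step 5: x = -6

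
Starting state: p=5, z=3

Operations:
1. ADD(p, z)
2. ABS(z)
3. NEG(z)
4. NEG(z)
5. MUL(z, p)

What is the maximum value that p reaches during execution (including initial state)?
8

Values of p at each step:
Initial: p = 5
After step 1: p = 8 ← maximum
After step 2: p = 8
After step 3: p = 8
After step 4: p = 8
After step 5: p = 8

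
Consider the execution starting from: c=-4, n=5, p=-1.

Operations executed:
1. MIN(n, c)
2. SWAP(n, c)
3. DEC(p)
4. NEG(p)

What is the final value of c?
c = -4

Tracing execution:
Step 1: MIN(n, c) → c = -4
Step 2: SWAP(n, c) → c = -4
Step 3: DEC(p) → c = -4
Step 4: NEG(p) → c = -4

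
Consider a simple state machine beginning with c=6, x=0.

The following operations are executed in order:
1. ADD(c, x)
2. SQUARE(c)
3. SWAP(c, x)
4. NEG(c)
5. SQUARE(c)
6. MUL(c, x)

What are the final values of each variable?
{c: 0, x: 36}

Step-by-step execution:
Initial: c=6, x=0
After step 1 (ADD(c, x)): c=6, x=0
After step 2 (SQUARE(c)): c=36, x=0
After step 3 (SWAP(c, x)): c=0, x=36
After step 4 (NEG(c)): c=0, x=36
After step 5 (SQUARE(c)): c=0, x=36
After step 6 (MUL(c, x)): c=0, x=36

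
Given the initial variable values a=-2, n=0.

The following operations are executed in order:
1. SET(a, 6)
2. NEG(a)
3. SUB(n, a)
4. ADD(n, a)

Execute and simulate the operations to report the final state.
{a: -6, n: 0}

Step-by-step execution:
Initial: a=-2, n=0
After step 1 (SET(a, 6)): a=6, n=0
After step 2 (NEG(a)): a=-6, n=0
After step 3 (SUB(n, a)): a=-6, n=6
After step 4 (ADD(n, a)): a=-6, n=0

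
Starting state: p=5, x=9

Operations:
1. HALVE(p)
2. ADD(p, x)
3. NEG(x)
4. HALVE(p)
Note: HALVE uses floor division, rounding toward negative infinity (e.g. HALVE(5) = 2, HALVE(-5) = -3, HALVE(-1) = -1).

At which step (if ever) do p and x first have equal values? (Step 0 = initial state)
Never

p and x never become equal during execution.

Comparing values at each step:
Initial: p=5, x=9
After step 1: p=2, x=9
After step 2: p=11, x=9
After step 3: p=11, x=-9
After step 4: p=5, x=-9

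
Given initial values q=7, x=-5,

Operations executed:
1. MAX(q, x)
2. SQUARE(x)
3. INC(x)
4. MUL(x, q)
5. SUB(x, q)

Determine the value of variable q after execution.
q = 7

Tracing execution:
Step 1: MAX(q, x) → q = 7
Step 2: SQUARE(x) → q = 7
Step 3: INC(x) → q = 7
Step 4: MUL(x, q) → q = 7
Step 5: SUB(x, q) → q = 7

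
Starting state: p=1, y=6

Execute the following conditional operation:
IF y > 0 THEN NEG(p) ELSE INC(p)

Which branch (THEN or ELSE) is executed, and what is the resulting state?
Branch: THEN, Final state: p=-1, y=6

Evaluating condition: y > 0
y = 6
Condition is True, so THEN branch executes
After NEG(p): p=-1, y=6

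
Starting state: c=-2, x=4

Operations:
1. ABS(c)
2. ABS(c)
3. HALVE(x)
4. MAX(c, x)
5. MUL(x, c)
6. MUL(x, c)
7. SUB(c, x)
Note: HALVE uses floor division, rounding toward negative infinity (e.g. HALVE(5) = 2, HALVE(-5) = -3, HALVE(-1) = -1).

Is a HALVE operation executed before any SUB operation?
Yes

First HALVE: step 3
First SUB: step 7
Since 3 < 7, HALVE comes first.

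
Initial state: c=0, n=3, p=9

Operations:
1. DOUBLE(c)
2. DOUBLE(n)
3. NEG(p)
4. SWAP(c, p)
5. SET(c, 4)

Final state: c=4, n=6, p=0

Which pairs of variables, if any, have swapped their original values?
None

Comparing initial and final values:
n: 3 → 6
p: 9 → 0
c: 0 → 4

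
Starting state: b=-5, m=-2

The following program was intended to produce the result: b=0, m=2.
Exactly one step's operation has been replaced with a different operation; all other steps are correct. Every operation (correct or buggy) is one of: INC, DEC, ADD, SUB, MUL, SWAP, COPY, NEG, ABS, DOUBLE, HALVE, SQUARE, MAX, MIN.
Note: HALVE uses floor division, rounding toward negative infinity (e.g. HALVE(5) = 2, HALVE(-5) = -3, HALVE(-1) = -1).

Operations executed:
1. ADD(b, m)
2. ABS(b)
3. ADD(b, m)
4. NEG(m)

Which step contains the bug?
Step 1

Trace with buggy code:
Initial: b=-5, m=-2
After step 1: b=-7, m=-2
After step 2: b=7, m=-2
After step 3: b=5, m=-2
After step 4: b=5, m=2
Actual final b=5, m=2 ≠ expected b=0, m=2.
Step 1 is the only position where a single-operation replacement can produce the expected result.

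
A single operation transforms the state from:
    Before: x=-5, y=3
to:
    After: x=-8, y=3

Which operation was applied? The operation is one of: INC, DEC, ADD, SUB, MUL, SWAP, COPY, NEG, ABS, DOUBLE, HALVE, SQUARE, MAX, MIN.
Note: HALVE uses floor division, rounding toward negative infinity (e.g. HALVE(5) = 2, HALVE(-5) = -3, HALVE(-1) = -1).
SUB(x, y)

Analyzing the change:
Before: x=-5, y=3
After: x=-8, y=3
Variable x changed from -5 to -8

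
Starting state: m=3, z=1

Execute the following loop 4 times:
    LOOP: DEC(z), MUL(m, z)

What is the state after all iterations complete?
m=0, z=-3

Iteration trace:
Start: m=3, z=1
After iteration 1: m=0, z=0
After iteration 2: m=0, z=-1
After iteration 3: m=0, z=-2
After iteration 4: m=0, z=-3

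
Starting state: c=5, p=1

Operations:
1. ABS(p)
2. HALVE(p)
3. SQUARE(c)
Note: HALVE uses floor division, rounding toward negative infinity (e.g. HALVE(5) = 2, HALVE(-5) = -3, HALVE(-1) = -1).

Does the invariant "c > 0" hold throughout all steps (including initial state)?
Yes

The invariant holds at every step.

State at each step:
Initial: c=5, p=1
After step 1: c=5, p=1
After step 2: c=5, p=0
After step 3: c=25, p=0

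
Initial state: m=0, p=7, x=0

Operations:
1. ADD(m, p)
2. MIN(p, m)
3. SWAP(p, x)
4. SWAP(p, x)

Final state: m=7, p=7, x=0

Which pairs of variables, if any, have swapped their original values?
None

Comparing initial and final values:
x: 0 → 0
p: 7 → 7
m: 0 → 7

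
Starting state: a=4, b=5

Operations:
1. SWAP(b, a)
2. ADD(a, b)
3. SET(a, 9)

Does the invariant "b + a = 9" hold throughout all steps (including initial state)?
No, violated after step 2

The invariant is violated after step 2.

State at each step:
Initial: a=4, b=5
After step 1: a=5, b=4
After step 2: a=9, b=4
After step 3: a=9, b=4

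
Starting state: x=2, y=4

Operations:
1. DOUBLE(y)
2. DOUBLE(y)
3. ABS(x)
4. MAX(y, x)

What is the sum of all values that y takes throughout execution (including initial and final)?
60

Values of y at each step:
Initial: y = 4
After step 1: y = 8
After step 2: y = 16
After step 3: y = 16
After step 4: y = 16
Sum = 4 + 8 + 16 + 16 + 16 = 60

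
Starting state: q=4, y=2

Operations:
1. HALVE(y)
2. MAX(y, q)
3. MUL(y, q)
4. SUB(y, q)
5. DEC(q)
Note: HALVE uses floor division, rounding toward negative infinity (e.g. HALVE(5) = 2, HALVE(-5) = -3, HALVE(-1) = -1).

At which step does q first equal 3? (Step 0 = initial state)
Step 5

Tracing q:
Initial: q = 4
After step 1: q = 4
After step 2: q = 4
After step 3: q = 4
After step 4: q = 4
After step 5: q = 3 ← first occurrence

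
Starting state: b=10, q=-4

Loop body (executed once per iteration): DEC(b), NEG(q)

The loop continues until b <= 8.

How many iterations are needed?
2

Tracing iterations:
Initial: b=10, q=-4
After iteration 1: b=9, q=4
After iteration 2: b=8, q=-4
b <= 8 now holds, so the loop exits after 2 iterations.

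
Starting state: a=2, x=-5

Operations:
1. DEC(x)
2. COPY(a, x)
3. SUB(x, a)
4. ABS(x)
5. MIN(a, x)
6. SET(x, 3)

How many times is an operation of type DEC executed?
1

Counting DEC operations:
Step 1: DEC(x) ← DEC
Total: 1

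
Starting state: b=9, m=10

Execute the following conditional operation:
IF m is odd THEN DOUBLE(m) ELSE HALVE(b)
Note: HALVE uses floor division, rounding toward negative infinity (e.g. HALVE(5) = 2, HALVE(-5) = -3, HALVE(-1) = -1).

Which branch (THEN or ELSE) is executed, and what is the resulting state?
Branch: ELSE, Final state: b=4, m=10

Evaluating condition: m is odd
Condition is False, so ELSE branch executes
After HALVE(b): b=4, m=10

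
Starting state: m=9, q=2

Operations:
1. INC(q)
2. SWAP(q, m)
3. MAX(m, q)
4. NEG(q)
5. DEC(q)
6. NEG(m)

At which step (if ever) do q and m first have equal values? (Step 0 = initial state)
Step 3

q and m first become equal after step 3.

Comparing values at each step:
Initial: q=2, m=9
After step 1: q=3, m=9
After step 2: q=9, m=3
After step 3: q=9, m=9 ← equal!
After step 4: q=-9, m=9
After step 5: q=-10, m=9
After step 6: q=-10, m=-9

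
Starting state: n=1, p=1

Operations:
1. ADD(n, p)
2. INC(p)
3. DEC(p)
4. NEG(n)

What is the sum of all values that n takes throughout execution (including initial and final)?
5

Values of n at each step:
Initial: n = 1
After step 1: n = 2
After step 2: n = 2
After step 3: n = 2
After step 4: n = -2
Sum = 1 + 2 + 2 + 2 + -2 = 5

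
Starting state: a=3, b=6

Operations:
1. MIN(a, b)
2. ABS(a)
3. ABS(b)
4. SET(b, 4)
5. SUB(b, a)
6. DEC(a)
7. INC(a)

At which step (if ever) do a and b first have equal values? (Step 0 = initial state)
Never

a and b never become equal during execution.

Comparing values at each step:
Initial: a=3, b=6
After step 1: a=3, b=6
After step 2: a=3, b=6
After step 3: a=3, b=6
After step 4: a=3, b=4
After step 5: a=3, b=1
After step 6: a=2, b=1
After step 7: a=3, b=1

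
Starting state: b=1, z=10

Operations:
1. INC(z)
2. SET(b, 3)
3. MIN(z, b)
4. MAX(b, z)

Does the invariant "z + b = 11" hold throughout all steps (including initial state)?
No, violated after step 1

The invariant is violated after step 1.

State at each step:
Initial: b=1, z=10
After step 1: b=1, z=11
After step 2: b=3, z=11
After step 3: b=3, z=3
After step 4: b=3, z=3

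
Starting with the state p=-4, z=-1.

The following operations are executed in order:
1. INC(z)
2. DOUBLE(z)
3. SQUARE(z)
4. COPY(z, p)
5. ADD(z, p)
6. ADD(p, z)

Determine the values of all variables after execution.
{p: -12, z: -8}

Step-by-step execution:
Initial: p=-4, z=-1
After step 1 (INC(z)): p=-4, z=0
After step 2 (DOUBLE(z)): p=-4, z=0
After step 3 (SQUARE(z)): p=-4, z=0
After step 4 (COPY(z, p)): p=-4, z=-4
After step 5 (ADD(z, p)): p=-4, z=-8
After step 6 (ADD(p, z)): p=-12, z=-8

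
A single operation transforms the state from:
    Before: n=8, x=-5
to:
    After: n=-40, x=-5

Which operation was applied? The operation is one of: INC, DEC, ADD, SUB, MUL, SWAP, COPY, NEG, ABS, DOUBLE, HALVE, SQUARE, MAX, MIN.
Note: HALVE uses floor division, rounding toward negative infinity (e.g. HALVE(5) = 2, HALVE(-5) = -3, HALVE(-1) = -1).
MUL(n, x)

Analyzing the change:
Before: n=8, x=-5
After: n=-40, x=-5
Variable n changed from 8 to -40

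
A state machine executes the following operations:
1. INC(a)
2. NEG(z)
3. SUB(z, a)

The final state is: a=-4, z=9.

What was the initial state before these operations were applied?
a=-5, z=-5

Working backwards:
Final state: a=-4, z=9
Before step 3 (SUB(z, a)): a=-4, z=5
Before step 2 (NEG(z)): a=-4, z=-5
Before step 1 (INC(a)): a=-5, z=-5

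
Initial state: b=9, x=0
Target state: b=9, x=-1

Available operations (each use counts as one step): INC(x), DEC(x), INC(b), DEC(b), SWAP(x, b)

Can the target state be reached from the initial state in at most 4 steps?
Yes

Path (1 step): DEC(x)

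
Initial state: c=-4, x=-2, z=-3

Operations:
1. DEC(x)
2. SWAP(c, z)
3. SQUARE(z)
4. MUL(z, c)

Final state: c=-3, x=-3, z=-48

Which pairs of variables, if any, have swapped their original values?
None

Comparing initial and final values:
c: -4 → -3
z: -3 → -48
x: -2 → -3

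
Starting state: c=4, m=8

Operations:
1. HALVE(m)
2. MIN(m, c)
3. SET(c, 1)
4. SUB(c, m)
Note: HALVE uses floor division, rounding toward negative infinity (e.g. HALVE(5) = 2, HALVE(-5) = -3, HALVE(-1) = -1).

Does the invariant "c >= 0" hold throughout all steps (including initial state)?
No, violated after step 4

The invariant is violated after step 4.

State at each step:
Initial: c=4, m=8
After step 1: c=4, m=4
After step 2: c=4, m=4
After step 3: c=1, m=4
After step 4: c=-3, m=4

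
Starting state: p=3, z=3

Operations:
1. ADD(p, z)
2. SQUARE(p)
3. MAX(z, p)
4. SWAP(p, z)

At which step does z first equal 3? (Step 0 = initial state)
Step 0

Tracing z:
Initial: z = 3 ← first occurrence
After step 1: z = 3
After step 2: z = 3
After step 3: z = 36
After step 4: z = 36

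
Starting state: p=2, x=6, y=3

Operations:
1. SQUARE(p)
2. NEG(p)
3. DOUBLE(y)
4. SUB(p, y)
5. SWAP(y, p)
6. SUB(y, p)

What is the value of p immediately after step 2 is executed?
p = -4

Tracing p through execution:
Initial: p = 2
After step 1 (SQUARE(p)): p = 4
After step 2 (NEG(p)): p = -4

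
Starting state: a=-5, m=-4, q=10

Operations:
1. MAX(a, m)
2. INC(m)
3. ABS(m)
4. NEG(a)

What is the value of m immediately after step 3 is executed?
m = 3

Tracing m through execution:
Initial: m = -4
After step 1 (MAX(a, m)): m = -4
After step 2 (INC(m)): m = -3
After step 3 (ABS(m)): m = 3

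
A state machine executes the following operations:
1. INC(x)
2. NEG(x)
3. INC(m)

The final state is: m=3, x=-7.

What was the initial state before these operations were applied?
m=2, x=6

Working backwards:
Final state: m=3, x=-7
Before step 3 (INC(m)): m=2, x=-7
Before step 2 (NEG(x)): m=2, x=7
Before step 1 (INC(x)): m=2, x=6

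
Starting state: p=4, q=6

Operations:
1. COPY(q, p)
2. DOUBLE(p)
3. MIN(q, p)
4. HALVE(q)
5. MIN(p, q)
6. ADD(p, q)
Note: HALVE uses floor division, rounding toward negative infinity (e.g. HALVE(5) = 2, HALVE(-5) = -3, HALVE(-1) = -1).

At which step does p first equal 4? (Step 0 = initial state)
Step 0

Tracing p:
Initial: p = 4 ← first occurrence
After step 1: p = 4
After step 2: p = 8
After step 3: p = 8
After step 4: p = 8
After step 5: p = 2
After step 6: p = 4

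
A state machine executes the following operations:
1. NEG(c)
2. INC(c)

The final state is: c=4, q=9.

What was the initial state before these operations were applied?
c=-3, q=9

Working backwards:
Final state: c=4, q=9
Before step 2 (INC(c)): c=3, q=9
Before step 1 (NEG(c)): c=-3, q=9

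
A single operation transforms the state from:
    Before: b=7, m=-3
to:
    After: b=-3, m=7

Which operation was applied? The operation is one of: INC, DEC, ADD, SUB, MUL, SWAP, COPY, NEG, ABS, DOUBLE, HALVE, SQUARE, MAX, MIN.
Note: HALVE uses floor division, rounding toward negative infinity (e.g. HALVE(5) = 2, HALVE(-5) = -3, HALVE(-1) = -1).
SWAP(b, m)

Analyzing the change:
Before: b=7, m=-3
After: b=-3, m=7
Variable b changed from 7 to -3
Variable m changed from -3 to 7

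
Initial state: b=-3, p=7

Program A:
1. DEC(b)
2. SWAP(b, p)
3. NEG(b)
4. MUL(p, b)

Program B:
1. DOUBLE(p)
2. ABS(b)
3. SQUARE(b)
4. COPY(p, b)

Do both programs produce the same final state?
No

Program A final state: b=-7, p=28
Program B final state: b=9, p=9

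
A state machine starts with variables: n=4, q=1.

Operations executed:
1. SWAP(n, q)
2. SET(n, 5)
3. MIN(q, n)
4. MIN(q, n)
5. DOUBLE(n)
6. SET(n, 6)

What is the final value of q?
q = 4

Tracing execution:
Step 1: SWAP(n, q) → q = 4
Step 2: SET(n, 5) → q = 4
Step 3: MIN(q, n) → q = 4
Step 4: MIN(q, n) → q = 4
Step 5: DOUBLE(n) → q = 4
Step 6: SET(n, 6) → q = 4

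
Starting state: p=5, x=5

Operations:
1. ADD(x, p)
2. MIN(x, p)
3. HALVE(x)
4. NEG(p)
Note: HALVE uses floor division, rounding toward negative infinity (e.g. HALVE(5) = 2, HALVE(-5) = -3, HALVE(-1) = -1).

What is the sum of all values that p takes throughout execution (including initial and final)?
15

Values of p at each step:
Initial: p = 5
After step 1: p = 5
After step 2: p = 5
After step 3: p = 5
After step 4: p = -5
Sum = 5 + 5 + 5 + 5 + -5 = 15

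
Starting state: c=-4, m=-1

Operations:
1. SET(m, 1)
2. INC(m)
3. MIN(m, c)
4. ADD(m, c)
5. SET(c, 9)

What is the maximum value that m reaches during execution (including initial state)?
2

Values of m at each step:
Initial: m = -1
After step 1: m = 1
After step 2: m = 2 ← maximum
After step 3: m = -4
After step 4: m = -8
After step 5: m = -8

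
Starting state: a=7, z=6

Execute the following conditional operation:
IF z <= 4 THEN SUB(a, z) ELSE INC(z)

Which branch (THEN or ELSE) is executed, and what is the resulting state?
Branch: ELSE, Final state: a=7, z=7

Evaluating condition: z <= 4
z = 6
Condition is False, so ELSE branch executes
After INC(z): a=7, z=7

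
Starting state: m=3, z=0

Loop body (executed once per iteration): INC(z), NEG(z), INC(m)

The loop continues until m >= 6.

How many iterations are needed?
3

Tracing iterations:
Initial: m=3, z=0
After iteration 1: m=4, z=-1
After iteration 2: m=5, z=0
After iteration 3: m=6, z=-1
m >= 6 now holds, so the loop exits after 3 iterations.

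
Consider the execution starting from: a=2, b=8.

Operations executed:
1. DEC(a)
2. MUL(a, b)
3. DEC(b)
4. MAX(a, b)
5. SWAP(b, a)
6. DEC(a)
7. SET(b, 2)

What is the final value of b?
b = 2

Tracing execution:
Step 1: DEC(a) → b = 8
Step 2: MUL(a, b) → b = 8
Step 3: DEC(b) → b = 7
Step 4: MAX(a, b) → b = 7
Step 5: SWAP(b, a) → b = 8
Step 6: DEC(a) → b = 8
Step 7: SET(b, 2) → b = 2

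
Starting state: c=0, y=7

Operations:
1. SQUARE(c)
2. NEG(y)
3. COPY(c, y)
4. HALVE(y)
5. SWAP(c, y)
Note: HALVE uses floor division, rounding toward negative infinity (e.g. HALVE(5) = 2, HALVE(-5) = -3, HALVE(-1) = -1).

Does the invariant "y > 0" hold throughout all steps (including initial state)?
No, violated after step 2

The invariant is violated after step 2.

State at each step:
Initial: c=0, y=7
After step 1: c=0, y=7
After step 2: c=0, y=-7
After step 3: c=-7, y=-7
After step 4: c=-7, y=-4
After step 5: c=-4, y=-7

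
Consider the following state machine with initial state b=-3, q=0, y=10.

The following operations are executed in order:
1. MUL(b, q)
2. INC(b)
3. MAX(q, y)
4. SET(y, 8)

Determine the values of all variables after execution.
{b: 1, q: 10, y: 8}

Step-by-step execution:
Initial: b=-3, q=0, y=10
After step 1 (MUL(b, q)): b=0, q=0, y=10
After step 2 (INC(b)): b=1, q=0, y=10
After step 3 (MAX(q, y)): b=1, q=10, y=10
After step 4 (SET(y, 8)): b=1, q=10, y=8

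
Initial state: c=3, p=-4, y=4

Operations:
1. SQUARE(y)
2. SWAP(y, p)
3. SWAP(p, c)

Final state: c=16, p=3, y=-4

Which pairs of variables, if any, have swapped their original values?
None

Comparing initial and final values:
c: 3 → 16
p: -4 → 3
y: 4 → -4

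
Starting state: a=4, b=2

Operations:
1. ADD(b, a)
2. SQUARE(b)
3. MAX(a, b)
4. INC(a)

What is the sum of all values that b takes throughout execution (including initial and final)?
116

Values of b at each step:
Initial: b = 2
After step 1: b = 6
After step 2: b = 36
After step 3: b = 36
After step 4: b = 36
Sum = 2 + 6 + 36 + 36 + 36 = 116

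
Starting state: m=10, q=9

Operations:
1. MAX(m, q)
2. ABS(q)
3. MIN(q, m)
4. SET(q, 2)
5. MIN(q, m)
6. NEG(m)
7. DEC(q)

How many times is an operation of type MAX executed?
1

Counting MAX operations:
Step 1: MAX(m, q) ← MAX
Total: 1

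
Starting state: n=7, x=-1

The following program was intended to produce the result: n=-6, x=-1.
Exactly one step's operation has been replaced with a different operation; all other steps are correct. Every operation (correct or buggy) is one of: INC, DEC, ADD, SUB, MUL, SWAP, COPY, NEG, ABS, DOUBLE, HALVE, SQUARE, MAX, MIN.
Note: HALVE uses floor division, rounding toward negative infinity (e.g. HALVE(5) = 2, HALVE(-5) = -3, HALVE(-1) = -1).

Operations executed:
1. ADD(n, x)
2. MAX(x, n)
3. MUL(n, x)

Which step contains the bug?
Step 2

Trace with buggy code:
Initial: n=7, x=-1
After step 1: n=6, x=-1
After step 2: n=6, x=6
After step 3: n=36, x=6
Actual final n=36, x=6 ≠ expected n=-6, x=-1.
Step 2 is the only position where a single-operation replacement can produce the expected result.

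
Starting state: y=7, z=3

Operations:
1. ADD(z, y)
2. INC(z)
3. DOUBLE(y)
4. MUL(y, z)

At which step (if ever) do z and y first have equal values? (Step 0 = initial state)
Never

z and y never become equal during execution.

Comparing values at each step:
Initial: z=3, y=7
After step 1: z=10, y=7
After step 2: z=11, y=7
After step 3: z=11, y=14
After step 4: z=11, y=154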